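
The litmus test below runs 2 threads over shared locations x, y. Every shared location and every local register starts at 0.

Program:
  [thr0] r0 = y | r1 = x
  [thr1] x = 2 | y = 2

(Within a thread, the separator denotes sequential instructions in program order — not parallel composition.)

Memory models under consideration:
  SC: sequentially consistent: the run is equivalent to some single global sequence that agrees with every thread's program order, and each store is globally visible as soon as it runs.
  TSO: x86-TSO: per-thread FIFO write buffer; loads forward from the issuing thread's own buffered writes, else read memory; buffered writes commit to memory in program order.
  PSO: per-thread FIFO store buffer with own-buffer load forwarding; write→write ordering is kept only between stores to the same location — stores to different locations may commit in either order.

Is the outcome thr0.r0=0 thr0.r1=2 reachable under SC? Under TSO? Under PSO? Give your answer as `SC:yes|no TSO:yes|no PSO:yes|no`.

SC:yes TSO:yes PSO:yes

outcome vector order: (thr0.r0,thr0.r1)
SC: 3 outcomes — {<0 0>, <0 2>, <2 2>}
TSO: 3 outcomes — {<0 0>, <0 2>, <2 2>}
PSO: 4 outcomes — {<0 0>, <0 2>, <2 0>, <2 2>}
target <0 2> ∈ {SC,TSO,PSO}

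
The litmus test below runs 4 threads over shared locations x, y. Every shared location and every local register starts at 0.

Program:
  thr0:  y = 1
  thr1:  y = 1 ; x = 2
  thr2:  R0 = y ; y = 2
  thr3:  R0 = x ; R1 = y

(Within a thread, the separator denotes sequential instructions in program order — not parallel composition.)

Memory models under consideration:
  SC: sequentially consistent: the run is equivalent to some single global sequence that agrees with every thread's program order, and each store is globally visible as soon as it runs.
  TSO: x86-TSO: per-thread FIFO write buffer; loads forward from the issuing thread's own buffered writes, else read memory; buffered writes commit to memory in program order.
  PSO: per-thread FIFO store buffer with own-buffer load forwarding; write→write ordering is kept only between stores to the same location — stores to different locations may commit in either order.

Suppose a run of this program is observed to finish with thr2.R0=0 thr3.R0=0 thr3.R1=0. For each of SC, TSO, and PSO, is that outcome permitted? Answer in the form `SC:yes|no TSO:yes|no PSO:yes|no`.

outcome vector order: (thr2.R0,thr3.R0,thr3.R1)
[SC] allowed = {000, 001, 002, 021, 022, 100, 101, 102, 121, 122}
[TSO] allowed = {000, 001, 002, 021, 022, 100, 101, 102, 121, 122}
[PSO] allowed = {000, 001, 002, 020, 021, 022, 100, 101, 102, 120, 121, 122}
target 000 ∈ {SC,TSO,PSO}

SC:yes TSO:yes PSO:yes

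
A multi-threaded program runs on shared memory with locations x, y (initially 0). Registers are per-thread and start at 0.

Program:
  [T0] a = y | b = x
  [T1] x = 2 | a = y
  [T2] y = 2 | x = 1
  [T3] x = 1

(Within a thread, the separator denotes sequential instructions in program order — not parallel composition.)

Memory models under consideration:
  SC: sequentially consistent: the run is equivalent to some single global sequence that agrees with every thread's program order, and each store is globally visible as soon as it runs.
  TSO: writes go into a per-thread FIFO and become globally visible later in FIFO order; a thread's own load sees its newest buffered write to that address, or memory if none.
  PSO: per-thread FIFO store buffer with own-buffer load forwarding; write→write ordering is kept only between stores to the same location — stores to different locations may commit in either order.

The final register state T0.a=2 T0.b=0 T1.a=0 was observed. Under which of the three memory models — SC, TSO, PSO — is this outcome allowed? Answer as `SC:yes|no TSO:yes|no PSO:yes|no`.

SC:no TSO:yes PSO:yes

outcome vector order: (T0.a,T0.b,T1.a)
[SC] allowed = {<0 0 0> <0 0 2> <0 1 0> <0 1 2> <0 2 0> <0 2 2> <2 0 2> <2 1 0> <2 1 2> <2 2 0> <2 2 2>}
[TSO] allowed = {<0 0 0> <0 0 2> <0 1 0> <0 1 2> <0 2 0> <0 2 2> <2 0 0> <2 0 2> <2 1 0> <2 1 2> <2 2 0> <2 2 2>}
[PSO] allowed = {<0 0 0> <0 0 2> <0 1 0> <0 1 2> <0 2 0> <0 2 2> <2 0 0> <2 0 2> <2 1 0> <2 1 2> <2 2 0> <2 2 2>}
target <2 0 0> ∈ {TSO,PSO}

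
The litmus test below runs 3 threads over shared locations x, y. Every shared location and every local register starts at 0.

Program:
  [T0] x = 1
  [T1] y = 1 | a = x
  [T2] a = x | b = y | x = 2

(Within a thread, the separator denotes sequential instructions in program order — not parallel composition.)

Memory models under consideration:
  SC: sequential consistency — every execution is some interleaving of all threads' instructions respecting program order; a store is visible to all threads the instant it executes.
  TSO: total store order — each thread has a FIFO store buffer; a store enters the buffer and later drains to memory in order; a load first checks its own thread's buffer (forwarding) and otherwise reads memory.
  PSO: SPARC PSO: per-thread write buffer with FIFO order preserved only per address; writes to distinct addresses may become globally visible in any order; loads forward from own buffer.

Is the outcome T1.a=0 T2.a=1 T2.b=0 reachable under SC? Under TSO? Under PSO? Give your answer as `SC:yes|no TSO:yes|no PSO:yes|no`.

outcome vector order: (T1.a,T2.a,T2.b)
SC (11): 000 001 011 100 101 110 111 200 201 210 211
TSO (12): 000 001 010 011 100 101 110 111 200 201 210 211
PSO (12): 000 001 010 011 100 101 110 111 200 201 210 211
target 010 ∈ {TSO,PSO}

SC:no TSO:yes PSO:yes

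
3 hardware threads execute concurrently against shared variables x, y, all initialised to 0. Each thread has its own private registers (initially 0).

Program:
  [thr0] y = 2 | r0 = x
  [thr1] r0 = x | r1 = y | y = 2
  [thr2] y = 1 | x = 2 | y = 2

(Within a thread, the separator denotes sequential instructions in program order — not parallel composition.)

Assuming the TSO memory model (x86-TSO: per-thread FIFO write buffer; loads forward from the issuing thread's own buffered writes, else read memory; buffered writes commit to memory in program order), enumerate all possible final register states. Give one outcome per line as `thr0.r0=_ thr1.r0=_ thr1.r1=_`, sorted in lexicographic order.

outcome vector order: (thr0.r0,thr1.r0,thr1.r1)
|TSO outcomes| = 10

thr0.r0=0 thr1.r0=0 thr1.r1=0
thr0.r0=0 thr1.r0=0 thr1.r1=1
thr0.r0=0 thr1.r0=0 thr1.r1=2
thr0.r0=0 thr1.r0=2 thr1.r1=1
thr0.r0=0 thr1.r0=2 thr1.r1=2
thr0.r0=2 thr1.r0=0 thr1.r1=0
thr0.r0=2 thr1.r0=0 thr1.r1=1
thr0.r0=2 thr1.r0=0 thr1.r1=2
thr0.r0=2 thr1.r0=2 thr1.r1=1
thr0.r0=2 thr1.r0=2 thr1.r1=2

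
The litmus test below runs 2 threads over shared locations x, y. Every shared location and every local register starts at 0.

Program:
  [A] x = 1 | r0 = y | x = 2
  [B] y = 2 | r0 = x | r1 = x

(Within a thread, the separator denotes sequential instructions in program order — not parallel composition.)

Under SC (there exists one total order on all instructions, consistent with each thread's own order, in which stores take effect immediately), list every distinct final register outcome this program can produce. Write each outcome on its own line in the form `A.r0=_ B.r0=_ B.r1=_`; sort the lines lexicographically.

outcome vector order: (A.r0,B.r0,B.r1)
|SC outcomes| = 9

A.r0=0 B.r0=1 B.r1=1
A.r0=0 B.r0=1 B.r1=2
A.r0=0 B.r0=2 B.r1=2
A.r0=2 B.r0=0 B.r1=0
A.r0=2 B.r0=0 B.r1=1
A.r0=2 B.r0=0 B.r1=2
A.r0=2 B.r0=1 B.r1=1
A.r0=2 B.r0=1 B.r1=2
A.r0=2 B.r0=2 B.r1=2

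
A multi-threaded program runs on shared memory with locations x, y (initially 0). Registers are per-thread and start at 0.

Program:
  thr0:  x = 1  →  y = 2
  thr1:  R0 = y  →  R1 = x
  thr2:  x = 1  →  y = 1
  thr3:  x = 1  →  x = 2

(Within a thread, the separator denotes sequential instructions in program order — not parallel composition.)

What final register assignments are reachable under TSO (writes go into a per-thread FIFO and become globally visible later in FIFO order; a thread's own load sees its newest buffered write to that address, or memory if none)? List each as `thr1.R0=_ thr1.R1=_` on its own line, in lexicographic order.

thr1.R0=0 thr1.R1=0
thr1.R0=0 thr1.R1=1
thr1.R0=0 thr1.R1=2
thr1.R0=1 thr1.R1=1
thr1.R0=1 thr1.R1=2
thr1.R0=2 thr1.R1=1
thr1.R0=2 thr1.R1=2

outcome vector order: (thr1.R0,thr1.R1)
|TSO outcomes| = 7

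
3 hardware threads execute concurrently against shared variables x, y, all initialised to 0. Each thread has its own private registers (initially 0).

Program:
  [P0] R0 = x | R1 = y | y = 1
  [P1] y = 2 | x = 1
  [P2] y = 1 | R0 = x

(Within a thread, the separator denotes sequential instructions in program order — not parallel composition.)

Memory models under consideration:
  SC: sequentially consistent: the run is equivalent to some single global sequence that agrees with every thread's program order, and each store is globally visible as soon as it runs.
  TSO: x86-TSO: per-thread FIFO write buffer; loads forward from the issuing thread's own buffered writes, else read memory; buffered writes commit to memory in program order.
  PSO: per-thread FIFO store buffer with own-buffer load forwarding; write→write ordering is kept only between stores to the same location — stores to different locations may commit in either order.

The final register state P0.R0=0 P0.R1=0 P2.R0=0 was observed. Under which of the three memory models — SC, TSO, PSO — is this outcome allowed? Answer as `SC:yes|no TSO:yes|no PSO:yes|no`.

SC:yes TSO:yes PSO:yes

outcome vector order: (P0.R0,P0.R1,P2.R0)
SC: 10 outcomes — {<0 0 0>, <0 0 1>, <0 1 0>, <0 1 1>, <0 2 0>, <0 2 1>, <1 1 0>, <1 1 1>, <1 2 0>, <1 2 1>}
TSO: 10 outcomes — {<0 0 0>, <0 0 1>, <0 1 0>, <0 1 1>, <0 2 0>, <0 2 1>, <1 1 0>, <1 1 1>, <1 2 0>, <1 2 1>}
PSO: 12 outcomes — {<0 0 0>, <0 0 1>, <0 1 0>, <0 1 1>, <0 2 0>, <0 2 1>, <1 0 0>, <1 0 1>, <1 1 0>, <1 1 1>, <1 2 0>, <1 2 1>}
target <0 0 0> ∈ {SC,TSO,PSO}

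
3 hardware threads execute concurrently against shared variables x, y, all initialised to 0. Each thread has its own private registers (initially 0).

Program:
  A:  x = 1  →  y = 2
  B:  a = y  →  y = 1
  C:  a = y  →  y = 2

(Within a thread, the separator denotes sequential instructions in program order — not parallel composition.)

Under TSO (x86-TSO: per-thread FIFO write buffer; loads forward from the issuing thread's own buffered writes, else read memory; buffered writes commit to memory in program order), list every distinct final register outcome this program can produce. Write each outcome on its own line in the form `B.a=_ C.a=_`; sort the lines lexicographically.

outcome vector order: (B.a,C.a)
|TSO outcomes| = 6

B.a=0 C.a=0
B.a=0 C.a=1
B.a=0 C.a=2
B.a=2 C.a=0
B.a=2 C.a=1
B.a=2 C.a=2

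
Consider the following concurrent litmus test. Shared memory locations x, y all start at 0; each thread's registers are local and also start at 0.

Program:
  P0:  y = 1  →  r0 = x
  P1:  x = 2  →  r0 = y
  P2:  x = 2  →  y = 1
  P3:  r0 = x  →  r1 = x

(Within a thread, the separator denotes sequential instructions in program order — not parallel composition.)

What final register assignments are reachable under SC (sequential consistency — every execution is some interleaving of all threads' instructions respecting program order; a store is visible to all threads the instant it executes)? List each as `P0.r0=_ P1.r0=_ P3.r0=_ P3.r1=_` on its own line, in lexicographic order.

P0.r0=0 P1.r0=1 P3.r0=0 P3.r1=0
P0.r0=0 P1.r0=1 P3.r0=0 P3.r1=2
P0.r0=0 P1.r0=1 P3.r0=2 P3.r1=2
P0.r0=2 P1.r0=0 P3.r0=0 P3.r1=0
P0.r0=2 P1.r0=0 P3.r0=0 P3.r1=2
P0.r0=2 P1.r0=0 P3.r0=2 P3.r1=2
P0.r0=2 P1.r0=1 P3.r0=0 P3.r1=0
P0.r0=2 P1.r0=1 P3.r0=0 P3.r1=2
P0.r0=2 P1.r0=1 P3.r0=2 P3.r1=2

outcome vector order: (P0.r0,P1.r0,P3.r0,P3.r1)
|SC outcomes| = 9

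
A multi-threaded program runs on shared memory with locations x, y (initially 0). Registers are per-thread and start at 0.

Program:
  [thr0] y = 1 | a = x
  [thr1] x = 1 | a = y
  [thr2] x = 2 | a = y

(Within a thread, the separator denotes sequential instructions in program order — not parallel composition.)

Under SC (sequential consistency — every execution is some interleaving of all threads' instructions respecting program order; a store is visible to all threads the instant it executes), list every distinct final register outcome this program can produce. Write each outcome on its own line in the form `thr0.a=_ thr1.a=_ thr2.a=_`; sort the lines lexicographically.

thr0.a=0 thr1.a=1 thr2.a=1
thr0.a=1 thr1.a=0 thr2.a=0
thr0.a=1 thr1.a=0 thr2.a=1
thr0.a=1 thr1.a=1 thr2.a=0
thr0.a=1 thr1.a=1 thr2.a=1
thr0.a=2 thr1.a=0 thr2.a=0
thr0.a=2 thr1.a=0 thr2.a=1
thr0.a=2 thr1.a=1 thr2.a=0
thr0.a=2 thr1.a=1 thr2.a=1

outcome vector order: (thr0.a,thr1.a,thr2.a)
|SC outcomes| = 9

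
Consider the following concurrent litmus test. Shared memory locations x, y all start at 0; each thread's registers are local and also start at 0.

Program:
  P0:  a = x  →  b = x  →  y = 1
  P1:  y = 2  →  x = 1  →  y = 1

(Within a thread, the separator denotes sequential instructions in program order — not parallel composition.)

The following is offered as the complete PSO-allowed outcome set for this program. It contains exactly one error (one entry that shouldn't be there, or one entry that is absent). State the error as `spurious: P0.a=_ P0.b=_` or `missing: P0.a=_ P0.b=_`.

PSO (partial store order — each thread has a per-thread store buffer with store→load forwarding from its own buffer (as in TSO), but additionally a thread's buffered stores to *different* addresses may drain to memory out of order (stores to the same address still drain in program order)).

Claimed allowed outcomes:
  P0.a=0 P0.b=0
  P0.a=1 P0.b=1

outcome vector order: (P0.a,P0.b)
[PSO] allowed = {<0 0> <0 1> <1 1>}
PSO∖claimed = {<0 1>}

missing: P0.a=0 P0.b=1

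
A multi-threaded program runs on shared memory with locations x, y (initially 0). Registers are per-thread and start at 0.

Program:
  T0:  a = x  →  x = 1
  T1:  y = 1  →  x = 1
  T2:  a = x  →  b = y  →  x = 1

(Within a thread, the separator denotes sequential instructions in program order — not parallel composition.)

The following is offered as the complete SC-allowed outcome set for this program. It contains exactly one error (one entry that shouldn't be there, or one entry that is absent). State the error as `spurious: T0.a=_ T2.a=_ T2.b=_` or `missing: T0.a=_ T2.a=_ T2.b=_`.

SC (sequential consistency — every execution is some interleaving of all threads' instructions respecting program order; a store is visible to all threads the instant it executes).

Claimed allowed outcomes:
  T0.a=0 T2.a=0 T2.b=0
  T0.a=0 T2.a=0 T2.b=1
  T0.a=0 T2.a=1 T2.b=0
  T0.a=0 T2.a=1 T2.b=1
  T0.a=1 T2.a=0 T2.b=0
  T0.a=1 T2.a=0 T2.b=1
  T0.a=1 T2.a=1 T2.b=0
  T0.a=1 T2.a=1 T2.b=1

spurious: T0.a=1 T2.a=1 T2.b=0

outcome vector order: (T0.a,T2.a,T2.b)
[SC] allowed = {(0,0,0), (0,0,1), (0,1,0), (0,1,1), (1,0,0), (1,0,1), (1,1,1)}
claimed∖SC = {(1,1,0)}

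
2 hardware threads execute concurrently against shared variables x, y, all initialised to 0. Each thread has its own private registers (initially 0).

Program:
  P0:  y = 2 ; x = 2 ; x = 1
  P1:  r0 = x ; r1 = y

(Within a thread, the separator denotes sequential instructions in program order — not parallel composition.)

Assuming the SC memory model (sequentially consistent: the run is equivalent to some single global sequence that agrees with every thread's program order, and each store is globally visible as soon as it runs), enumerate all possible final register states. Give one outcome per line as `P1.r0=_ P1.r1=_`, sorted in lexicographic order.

P1.r0=0 P1.r1=0
P1.r0=0 P1.r1=2
P1.r0=1 P1.r1=2
P1.r0=2 P1.r1=2

outcome vector order: (P1.r0,P1.r1)
|SC outcomes| = 4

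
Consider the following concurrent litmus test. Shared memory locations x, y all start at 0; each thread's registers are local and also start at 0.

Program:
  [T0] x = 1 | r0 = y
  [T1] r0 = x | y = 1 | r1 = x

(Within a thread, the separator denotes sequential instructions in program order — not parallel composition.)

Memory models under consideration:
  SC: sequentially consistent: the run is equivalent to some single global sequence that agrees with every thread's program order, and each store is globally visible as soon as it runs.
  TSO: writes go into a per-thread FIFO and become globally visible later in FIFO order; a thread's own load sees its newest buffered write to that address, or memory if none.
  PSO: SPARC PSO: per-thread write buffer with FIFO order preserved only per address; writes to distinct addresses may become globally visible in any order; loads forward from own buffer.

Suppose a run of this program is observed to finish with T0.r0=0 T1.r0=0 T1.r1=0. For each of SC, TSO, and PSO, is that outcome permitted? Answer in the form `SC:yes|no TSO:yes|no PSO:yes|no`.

SC:no TSO:yes PSO:yes

outcome vector order: (T0.r0,T1.r0,T1.r1)
SC: 5 outcomes — {(0,0,1), (0,1,1), (1,0,0), (1,0,1), (1,1,1)}
TSO: 6 outcomes — {(0,0,0), (0,0,1), (0,1,1), (1,0,0), (1,0,1), (1,1,1)}
PSO: 6 outcomes — {(0,0,0), (0,0,1), (0,1,1), (1,0,0), (1,0,1), (1,1,1)}
target (0,0,0) ∈ {TSO,PSO}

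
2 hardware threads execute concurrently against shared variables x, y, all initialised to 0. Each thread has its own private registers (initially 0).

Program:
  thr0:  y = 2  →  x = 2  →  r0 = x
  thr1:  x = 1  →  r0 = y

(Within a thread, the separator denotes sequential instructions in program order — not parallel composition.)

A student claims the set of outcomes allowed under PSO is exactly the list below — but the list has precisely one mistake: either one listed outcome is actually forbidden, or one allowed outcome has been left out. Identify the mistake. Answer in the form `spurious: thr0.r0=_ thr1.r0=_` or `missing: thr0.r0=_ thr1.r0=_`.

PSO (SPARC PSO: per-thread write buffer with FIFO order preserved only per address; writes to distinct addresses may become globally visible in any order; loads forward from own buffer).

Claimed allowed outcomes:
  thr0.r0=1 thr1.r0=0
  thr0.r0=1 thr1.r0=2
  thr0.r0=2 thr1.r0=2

missing: thr0.r0=2 thr1.r0=0

outcome vector order: (thr0.r0,thr1.r0)
under PSO → <1 0>, <1 2>, <2 0>, <2 2>
PSO∖claimed = {<2 0>}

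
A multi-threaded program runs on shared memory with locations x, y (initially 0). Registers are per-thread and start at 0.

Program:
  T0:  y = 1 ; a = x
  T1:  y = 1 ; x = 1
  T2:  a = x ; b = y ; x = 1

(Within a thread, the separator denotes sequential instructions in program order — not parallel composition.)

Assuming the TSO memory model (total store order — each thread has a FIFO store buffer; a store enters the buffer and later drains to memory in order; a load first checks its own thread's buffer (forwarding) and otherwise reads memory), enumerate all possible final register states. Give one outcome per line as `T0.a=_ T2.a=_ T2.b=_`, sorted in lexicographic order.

outcome vector order: (T0.a,T2.a,T2.b)
|TSO outcomes| = 6

T0.a=0 T2.a=0 T2.b=0
T0.a=0 T2.a=0 T2.b=1
T0.a=0 T2.a=1 T2.b=1
T0.a=1 T2.a=0 T2.b=0
T0.a=1 T2.a=0 T2.b=1
T0.a=1 T2.a=1 T2.b=1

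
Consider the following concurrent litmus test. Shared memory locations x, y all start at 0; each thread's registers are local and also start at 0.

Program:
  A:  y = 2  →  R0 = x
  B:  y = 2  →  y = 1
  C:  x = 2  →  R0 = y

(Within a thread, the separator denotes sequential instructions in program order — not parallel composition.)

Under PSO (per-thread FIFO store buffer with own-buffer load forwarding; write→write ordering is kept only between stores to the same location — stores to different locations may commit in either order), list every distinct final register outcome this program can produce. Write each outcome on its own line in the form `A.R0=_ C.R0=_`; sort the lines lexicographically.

outcome vector order: (A.R0,C.R0)
|PSO outcomes| = 6

A.R0=0 C.R0=0
A.R0=0 C.R0=1
A.R0=0 C.R0=2
A.R0=2 C.R0=0
A.R0=2 C.R0=1
A.R0=2 C.R0=2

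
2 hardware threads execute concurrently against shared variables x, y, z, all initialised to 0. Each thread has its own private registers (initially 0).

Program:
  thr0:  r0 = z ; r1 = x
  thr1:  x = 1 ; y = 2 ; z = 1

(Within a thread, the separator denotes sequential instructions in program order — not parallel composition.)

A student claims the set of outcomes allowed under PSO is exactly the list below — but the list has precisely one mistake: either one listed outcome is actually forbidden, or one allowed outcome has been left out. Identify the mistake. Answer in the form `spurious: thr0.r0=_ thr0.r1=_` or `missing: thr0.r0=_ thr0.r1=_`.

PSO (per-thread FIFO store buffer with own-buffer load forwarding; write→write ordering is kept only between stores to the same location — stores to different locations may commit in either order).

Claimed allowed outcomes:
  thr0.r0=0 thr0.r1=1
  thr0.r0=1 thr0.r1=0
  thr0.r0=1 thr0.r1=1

outcome vector order: (thr0.r0,thr0.r1)
under PSO → 00, 01, 10, 11
PSO∖claimed = {00}

missing: thr0.r0=0 thr0.r1=0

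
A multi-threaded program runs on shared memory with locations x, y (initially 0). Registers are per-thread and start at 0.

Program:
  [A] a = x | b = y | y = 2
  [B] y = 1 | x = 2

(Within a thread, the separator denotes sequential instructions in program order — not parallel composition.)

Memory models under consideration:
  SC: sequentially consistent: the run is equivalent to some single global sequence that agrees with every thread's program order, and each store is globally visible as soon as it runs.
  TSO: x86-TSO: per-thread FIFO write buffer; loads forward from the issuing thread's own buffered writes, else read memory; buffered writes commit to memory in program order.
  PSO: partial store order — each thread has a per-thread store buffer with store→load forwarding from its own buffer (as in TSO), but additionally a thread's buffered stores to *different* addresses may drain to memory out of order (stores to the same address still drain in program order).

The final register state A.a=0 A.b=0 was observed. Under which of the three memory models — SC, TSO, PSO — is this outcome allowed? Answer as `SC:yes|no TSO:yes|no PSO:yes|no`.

SC:yes TSO:yes PSO:yes

outcome vector order: (A.a,A.b)
SC (3): 00; 01; 21
TSO (3): 00; 01; 21
PSO (4): 00; 01; 20; 21
target 00 ∈ {SC,TSO,PSO}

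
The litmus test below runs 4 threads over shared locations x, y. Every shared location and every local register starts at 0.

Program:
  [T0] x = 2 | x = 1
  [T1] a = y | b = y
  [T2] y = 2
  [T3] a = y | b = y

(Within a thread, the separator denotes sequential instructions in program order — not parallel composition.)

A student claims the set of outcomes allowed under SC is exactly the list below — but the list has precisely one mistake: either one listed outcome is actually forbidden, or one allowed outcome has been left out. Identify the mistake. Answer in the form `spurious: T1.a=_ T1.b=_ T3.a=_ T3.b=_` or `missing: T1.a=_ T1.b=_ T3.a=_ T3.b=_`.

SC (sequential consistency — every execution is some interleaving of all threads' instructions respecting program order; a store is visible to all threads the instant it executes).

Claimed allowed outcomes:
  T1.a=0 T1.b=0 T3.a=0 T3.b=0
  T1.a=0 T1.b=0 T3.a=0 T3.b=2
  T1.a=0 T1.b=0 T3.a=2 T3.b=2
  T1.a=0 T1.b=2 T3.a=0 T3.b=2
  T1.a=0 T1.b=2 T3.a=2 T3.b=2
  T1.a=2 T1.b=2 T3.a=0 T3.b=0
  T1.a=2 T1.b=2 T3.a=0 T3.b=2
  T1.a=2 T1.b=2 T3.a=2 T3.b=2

missing: T1.a=0 T1.b=2 T3.a=0 T3.b=0

outcome vector order: (T1.a,T1.b,T3.a,T3.b)
SC (9): 0000; 0002; 0022; 0200; 0202; 0222; 2200; 2202; 2222
SC∖claimed = {0200}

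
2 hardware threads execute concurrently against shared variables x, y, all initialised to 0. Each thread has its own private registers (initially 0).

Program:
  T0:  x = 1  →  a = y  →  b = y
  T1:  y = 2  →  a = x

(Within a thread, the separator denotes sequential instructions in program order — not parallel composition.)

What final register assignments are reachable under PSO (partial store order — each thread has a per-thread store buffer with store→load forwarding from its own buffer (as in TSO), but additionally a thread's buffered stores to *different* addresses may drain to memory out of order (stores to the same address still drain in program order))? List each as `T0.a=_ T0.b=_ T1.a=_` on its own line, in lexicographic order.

T0.a=0 T0.b=0 T1.a=0
T0.a=0 T0.b=0 T1.a=1
T0.a=0 T0.b=2 T1.a=0
T0.a=0 T0.b=2 T1.a=1
T0.a=2 T0.b=2 T1.a=0
T0.a=2 T0.b=2 T1.a=1

outcome vector order: (T0.a,T0.b,T1.a)
|PSO outcomes| = 6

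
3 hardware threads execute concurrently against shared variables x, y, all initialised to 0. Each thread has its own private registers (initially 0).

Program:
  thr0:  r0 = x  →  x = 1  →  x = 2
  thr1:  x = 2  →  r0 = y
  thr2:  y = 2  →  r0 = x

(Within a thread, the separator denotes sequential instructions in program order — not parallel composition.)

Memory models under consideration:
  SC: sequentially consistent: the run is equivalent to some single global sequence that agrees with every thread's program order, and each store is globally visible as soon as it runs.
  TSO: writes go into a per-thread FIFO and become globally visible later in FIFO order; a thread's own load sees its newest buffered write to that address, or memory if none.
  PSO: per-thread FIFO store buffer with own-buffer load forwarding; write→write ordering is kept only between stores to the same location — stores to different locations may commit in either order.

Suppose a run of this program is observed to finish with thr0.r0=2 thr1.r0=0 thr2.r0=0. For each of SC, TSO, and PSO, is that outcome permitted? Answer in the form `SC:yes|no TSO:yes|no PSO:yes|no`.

outcome vector order: (thr0.r0,thr1.r0,thr2.r0)
SC: 10 outcomes — {<0 0 1>, <0 0 2>, <0 2 0>, <0 2 1>, <0 2 2>, <2 0 1>, <2 0 2>, <2 2 0>, <2 2 1>, <2 2 2>}
TSO: 12 outcomes — {<0 0 0>, <0 0 1>, <0 0 2>, <0 2 0>, <0 2 1>, <0 2 2>, <2 0 0>, <2 0 1>, <2 0 2>, <2 2 0>, <2 2 1>, <2 2 2>}
PSO: 12 outcomes — {<0 0 0>, <0 0 1>, <0 0 2>, <0 2 0>, <0 2 1>, <0 2 2>, <2 0 0>, <2 0 1>, <2 0 2>, <2 2 0>, <2 2 1>, <2 2 2>}
target <2 0 0> ∈ {TSO,PSO}

SC:no TSO:yes PSO:yes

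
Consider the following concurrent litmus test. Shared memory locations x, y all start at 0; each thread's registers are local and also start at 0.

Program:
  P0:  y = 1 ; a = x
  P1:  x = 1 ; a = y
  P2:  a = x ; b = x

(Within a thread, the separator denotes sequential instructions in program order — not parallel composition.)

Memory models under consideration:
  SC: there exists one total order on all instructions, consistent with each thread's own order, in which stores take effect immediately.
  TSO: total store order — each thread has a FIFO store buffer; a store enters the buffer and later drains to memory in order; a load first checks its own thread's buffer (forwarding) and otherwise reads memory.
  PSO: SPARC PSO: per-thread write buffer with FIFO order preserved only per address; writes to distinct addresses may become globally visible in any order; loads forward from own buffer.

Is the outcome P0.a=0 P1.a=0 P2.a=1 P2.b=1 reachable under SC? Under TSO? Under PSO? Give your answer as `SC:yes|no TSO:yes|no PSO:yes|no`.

SC:no TSO:yes PSO:yes

outcome vector order: (P0.a,P1.a,P2.a,P2.b)
SC (9): <0 1 0 0>; <0 1 0 1>; <0 1 1 1>; <1 0 0 0>; <1 0 0 1>; <1 0 1 1>; <1 1 0 0>; <1 1 0 1>; <1 1 1 1>
TSO (12): <0 0 0 0>; <0 0 0 1>; <0 0 1 1>; <0 1 0 0>; <0 1 0 1>; <0 1 1 1>; <1 0 0 0>; <1 0 0 1>; <1 0 1 1>; <1 1 0 0>; <1 1 0 1>; <1 1 1 1>
PSO (12): <0 0 0 0>; <0 0 0 1>; <0 0 1 1>; <0 1 0 0>; <0 1 0 1>; <0 1 1 1>; <1 0 0 0>; <1 0 0 1>; <1 0 1 1>; <1 1 0 0>; <1 1 0 1>; <1 1 1 1>
target <0 0 1 1> ∈ {TSO,PSO}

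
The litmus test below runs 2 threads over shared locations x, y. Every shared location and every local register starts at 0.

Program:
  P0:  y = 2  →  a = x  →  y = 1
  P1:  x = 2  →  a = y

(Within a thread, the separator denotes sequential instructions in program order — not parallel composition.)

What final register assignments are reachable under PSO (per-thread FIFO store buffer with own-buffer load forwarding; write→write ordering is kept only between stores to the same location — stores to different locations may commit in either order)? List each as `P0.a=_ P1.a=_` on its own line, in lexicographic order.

P0.a=0 P1.a=0
P0.a=0 P1.a=1
P0.a=0 P1.a=2
P0.a=2 P1.a=0
P0.a=2 P1.a=1
P0.a=2 P1.a=2

outcome vector order: (P0.a,P1.a)
|PSO outcomes| = 6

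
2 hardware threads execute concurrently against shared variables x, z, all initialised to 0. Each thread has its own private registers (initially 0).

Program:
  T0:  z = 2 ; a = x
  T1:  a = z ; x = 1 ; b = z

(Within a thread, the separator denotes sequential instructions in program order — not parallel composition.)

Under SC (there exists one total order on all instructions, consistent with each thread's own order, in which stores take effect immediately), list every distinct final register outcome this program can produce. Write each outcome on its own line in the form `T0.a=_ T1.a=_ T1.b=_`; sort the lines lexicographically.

T0.a=0 T1.a=0 T1.b=2
T0.a=0 T1.a=2 T1.b=2
T0.a=1 T1.a=0 T1.b=0
T0.a=1 T1.a=0 T1.b=2
T0.a=1 T1.a=2 T1.b=2

outcome vector order: (T0.a,T1.a,T1.b)
|SC outcomes| = 5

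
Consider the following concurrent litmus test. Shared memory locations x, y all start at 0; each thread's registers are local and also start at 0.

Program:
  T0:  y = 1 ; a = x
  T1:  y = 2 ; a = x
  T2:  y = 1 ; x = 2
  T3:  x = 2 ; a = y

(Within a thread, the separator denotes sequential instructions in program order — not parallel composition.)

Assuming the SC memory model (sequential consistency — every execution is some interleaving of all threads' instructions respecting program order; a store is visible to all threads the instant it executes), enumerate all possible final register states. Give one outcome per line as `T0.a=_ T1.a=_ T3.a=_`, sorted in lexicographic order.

outcome vector order: (T0.a,T1.a,T3.a)
|SC outcomes| = 9

T0.a=0 T1.a=0 T3.a=1
T0.a=0 T1.a=0 T3.a=2
T0.a=0 T1.a=2 T3.a=1
T0.a=0 T1.a=2 T3.a=2
T0.a=2 T1.a=0 T3.a=1
T0.a=2 T1.a=0 T3.a=2
T0.a=2 T1.a=2 T3.a=0
T0.a=2 T1.a=2 T3.a=1
T0.a=2 T1.a=2 T3.a=2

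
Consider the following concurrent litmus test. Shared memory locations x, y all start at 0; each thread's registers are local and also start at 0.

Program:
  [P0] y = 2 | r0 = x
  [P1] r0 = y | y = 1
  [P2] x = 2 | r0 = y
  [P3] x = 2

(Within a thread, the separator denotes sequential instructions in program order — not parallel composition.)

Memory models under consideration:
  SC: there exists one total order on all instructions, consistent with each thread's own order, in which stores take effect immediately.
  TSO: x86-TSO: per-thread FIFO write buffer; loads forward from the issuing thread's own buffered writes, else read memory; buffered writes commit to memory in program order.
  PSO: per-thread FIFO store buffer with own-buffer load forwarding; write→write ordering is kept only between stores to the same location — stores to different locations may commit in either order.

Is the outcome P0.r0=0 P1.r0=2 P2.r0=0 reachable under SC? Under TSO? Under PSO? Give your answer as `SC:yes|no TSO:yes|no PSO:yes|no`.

outcome vector order: (P0.r0,P1.r0,P2.r0)
SC (10): 0/0/1, 0/0/2, 0/2/1, 0/2/2, 2/0/0, 2/0/1, 2/0/2, 2/2/0, 2/2/1, 2/2/2
TSO (12): 0/0/0, 0/0/1, 0/0/2, 0/2/0, 0/2/1, 0/2/2, 2/0/0, 2/0/1, 2/0/2, 2/2/0, 2/2/1, 2/2/2
PSO (12): 0/0/0, 0/0/1, 0/0/2, 0/2/0, 0/2/1, 0/2/2, 2/0/0, 2/0/1, 2/0/2, 2/2/0, 2/2/1, 2/2/2
target 0/2/0 ∈ {TSO,PSO}

SC:no TSO:yes PSO:yes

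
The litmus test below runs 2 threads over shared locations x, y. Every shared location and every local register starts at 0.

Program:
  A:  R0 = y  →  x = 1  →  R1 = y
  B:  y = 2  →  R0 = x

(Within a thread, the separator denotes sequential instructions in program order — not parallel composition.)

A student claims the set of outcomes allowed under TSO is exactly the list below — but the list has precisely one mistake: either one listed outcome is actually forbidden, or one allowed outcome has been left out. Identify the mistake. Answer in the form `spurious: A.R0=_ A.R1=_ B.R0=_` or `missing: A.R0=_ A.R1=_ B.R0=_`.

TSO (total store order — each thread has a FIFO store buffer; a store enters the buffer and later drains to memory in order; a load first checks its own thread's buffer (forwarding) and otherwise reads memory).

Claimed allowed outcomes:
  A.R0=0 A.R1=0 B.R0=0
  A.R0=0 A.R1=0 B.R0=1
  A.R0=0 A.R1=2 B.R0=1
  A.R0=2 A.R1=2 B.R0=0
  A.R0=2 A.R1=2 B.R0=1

missing: A.R0=0 A.R1=2 B.R0=0

outcome vector order: (A.R0,A.R1,B.R0)
under TSO → 000 001 020 021 220 221
TSO∖claimed = {020}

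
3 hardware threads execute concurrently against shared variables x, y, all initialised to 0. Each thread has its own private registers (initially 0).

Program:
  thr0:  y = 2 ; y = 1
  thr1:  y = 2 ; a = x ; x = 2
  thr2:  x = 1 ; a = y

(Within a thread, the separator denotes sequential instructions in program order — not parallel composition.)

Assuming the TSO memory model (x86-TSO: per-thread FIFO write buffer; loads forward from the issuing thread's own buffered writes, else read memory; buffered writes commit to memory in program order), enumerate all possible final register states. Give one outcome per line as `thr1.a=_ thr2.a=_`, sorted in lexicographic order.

thr1.a=0 thr2.a=0
thr1.a=0 thr2.a=1
thr1.a=0 thr2.a=2
thr1.a=1 thr2.a=0
thr1.a=1 thr2.a=1
thr1.a=1 thr2.a=2

outcome vector order: (thr1.a,thr2.a)
|TSO outcomes| = 6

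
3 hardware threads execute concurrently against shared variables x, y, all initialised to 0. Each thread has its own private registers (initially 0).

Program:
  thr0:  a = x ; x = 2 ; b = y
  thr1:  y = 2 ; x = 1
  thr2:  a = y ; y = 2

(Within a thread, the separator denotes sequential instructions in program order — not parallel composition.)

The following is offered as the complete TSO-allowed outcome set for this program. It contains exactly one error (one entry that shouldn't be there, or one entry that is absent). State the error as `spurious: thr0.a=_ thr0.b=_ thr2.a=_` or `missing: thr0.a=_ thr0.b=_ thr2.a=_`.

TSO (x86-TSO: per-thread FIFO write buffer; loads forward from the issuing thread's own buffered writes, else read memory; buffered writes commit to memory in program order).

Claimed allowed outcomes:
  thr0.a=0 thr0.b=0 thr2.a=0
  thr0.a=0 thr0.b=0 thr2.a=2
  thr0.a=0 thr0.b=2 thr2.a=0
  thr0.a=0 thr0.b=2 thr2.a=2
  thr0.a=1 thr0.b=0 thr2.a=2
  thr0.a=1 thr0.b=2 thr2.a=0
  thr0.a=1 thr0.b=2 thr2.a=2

spurious: thr0.a=1 thr0.b=0 thr2.a=2

outcome vector order: (thr0.a,thr0.b,thr2.a)
under TSO → <0 0 0>, <0 0 2>, <0 2 0>, <0 2 2>, <1 2 0>, <1 2 2>
claimed∖TSO = {<1 0 2>}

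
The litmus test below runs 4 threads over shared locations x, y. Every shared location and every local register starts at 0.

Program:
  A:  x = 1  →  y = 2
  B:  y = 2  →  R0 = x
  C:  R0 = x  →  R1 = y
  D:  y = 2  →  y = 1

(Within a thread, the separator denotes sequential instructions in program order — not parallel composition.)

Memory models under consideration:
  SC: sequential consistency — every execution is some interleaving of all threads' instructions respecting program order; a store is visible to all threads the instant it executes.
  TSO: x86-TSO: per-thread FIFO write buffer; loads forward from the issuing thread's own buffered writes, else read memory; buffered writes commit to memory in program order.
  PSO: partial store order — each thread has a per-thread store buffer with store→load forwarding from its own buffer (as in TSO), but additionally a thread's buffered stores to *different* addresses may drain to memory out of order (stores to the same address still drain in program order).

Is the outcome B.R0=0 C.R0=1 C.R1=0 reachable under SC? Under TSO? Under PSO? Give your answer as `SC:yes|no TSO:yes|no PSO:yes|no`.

SC:no TSO:yes PSO:yes

outcome vector order: (B.R0,C.R0,C.R1)
SC: 11 outcomes — {0/0/0; 0/0/1; 0/0/2; 0/1/1; 0/1/2; 1/0/0; 1/0/1; 1/0/2; 1/1/0; 1/1/1; 1/1/2}
TSO: 12 outcomes — {0/0/0; 0/0/1; 0/0/2; 0/1/0; 0/1/1; 0/1/2; 1/0/0; 1/0/1; 1/0/2; 1/1/0; 1/1/1; 1/1/2}
PSO: 12 outcomes — {0/0/0; 0/0/1; 0/0/2; 0/1/0; 0/1/1; 0/1/2; 1/0/0; 1/0/1; 1/0/2; 1/1/0; 1/1/1; 1/1/2}
target 0/1/0 ∈ {TSO,PSO}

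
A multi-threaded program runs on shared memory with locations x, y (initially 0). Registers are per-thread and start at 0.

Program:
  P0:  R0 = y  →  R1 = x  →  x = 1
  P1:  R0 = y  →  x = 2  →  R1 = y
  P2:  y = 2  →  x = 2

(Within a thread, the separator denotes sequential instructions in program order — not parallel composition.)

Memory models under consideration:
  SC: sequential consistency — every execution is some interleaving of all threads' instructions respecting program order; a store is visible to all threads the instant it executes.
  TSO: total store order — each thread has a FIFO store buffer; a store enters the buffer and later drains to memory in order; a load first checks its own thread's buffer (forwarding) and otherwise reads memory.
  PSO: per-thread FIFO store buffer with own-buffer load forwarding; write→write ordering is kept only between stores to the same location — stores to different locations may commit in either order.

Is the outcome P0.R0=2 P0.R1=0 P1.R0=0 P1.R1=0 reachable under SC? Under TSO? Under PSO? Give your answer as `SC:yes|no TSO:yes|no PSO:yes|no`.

outcome vector order: (P0.R0,P0.R1,P1.R0,P1.R1)
SC (11): 0000; 0002; 0022; 0200; 0202; 0222; 2002; 2022; 2200; 2202; 2222
TSO (12): 0000; 0002; 0022; 0200; 0202; 0222; 2000; 2002; 2022; 2200; 2202; 2222
PSO (12): 0000; 0002; 0022; 0200; 0202; 0222; 2000; 2002; 2022; 2200; 2202; 2222
target 2000 ∈ {TSO,PSO}

SC:no TSO:yes PSO:yes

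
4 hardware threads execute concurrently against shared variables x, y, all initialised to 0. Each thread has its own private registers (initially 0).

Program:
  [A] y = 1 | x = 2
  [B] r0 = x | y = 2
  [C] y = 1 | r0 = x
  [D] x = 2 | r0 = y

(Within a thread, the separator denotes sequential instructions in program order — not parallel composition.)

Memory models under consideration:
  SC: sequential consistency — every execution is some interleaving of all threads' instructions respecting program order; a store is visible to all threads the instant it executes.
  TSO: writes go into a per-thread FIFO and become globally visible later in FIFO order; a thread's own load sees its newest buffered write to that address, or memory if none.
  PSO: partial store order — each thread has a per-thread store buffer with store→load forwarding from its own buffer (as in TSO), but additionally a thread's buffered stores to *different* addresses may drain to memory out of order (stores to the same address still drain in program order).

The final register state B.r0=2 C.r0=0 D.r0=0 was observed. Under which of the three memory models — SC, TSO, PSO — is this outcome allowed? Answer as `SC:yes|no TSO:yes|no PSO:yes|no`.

SC:no TSO:yes PSO:yes

outcome vector order: (B.r0,C.r0,D.r0)
SC (10): (0,0,1); (0,0,2); (0,2,0); (0,2,1); (0,2,2); (2,0,1); (2,0,2); (2,2,0); (2,2,1); (2,2,2)
TSO (12): (0,0,0); (0,0,1); (0,0,2); (0,2,0); (0,2,1); (0,2,2); (2,0,0); (2,0,1); (2,0,2); (2,2,0); (2,2,1); (2,2,2)
PSO (12): (0,0,0); (0,0,1); (0,0,2); (0,2,0); (0,2,1); (0,2,2); (2,0,0); (2,0,1); (2,0,2); (2,2,0); (2,2,1); (2,2,2)
target (2,0,0) ∈ {TSO,PSO}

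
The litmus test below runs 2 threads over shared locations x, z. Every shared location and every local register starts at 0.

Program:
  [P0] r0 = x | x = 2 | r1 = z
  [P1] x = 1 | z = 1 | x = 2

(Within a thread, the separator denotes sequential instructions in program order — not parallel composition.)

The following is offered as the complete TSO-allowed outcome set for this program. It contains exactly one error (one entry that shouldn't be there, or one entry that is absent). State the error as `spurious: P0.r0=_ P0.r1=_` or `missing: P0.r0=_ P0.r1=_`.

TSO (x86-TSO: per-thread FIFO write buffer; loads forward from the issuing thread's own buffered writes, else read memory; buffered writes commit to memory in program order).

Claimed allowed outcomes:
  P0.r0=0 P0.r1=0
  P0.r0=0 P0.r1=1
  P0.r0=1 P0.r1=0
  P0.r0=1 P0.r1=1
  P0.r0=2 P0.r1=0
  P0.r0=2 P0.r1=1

spurious: P0.r0=2 P0.r1=0

outcome vector order: (P0.r0,P0.r1)
under TSO → 0/0 0/1 1/0 1/1 2/1
claimed∖TSO = {2/0}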